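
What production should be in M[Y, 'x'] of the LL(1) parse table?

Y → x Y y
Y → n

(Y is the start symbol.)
To find M[Y, 'x'], we find productions for Y where 'x' is in the predict set (PREDICT(N → α) = (FIRST(α) \ {ε}) ∪ (FOLLOW(N) if α ⇒* ε)).

Y → x Y y: PREDICT = { 'x' }
  'x' is in predict set, so this production goes in M[Y, 'x']
Y → n: PREDICT = { 'n' }

M[Y, 'x'] = Y → x Y y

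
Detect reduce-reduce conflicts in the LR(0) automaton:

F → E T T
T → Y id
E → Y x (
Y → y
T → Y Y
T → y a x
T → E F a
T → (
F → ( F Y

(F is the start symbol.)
Augment with F' → F and build the canonical LR(0) collection (I0 = CLOSURE({[F' → . F]}), then GOTO on every symbol after a dot until no new states appear). It has 22 states:
  I0: { [E → . Y x (], [F → . ( F Y], [F → . E T T], [F' → . F], [Y → . y] }  — shift
  I1: { [E → . Y x (], [F → ( . F Y], [F → . ( F Y], [F → . E T T], [Y → . y] }  — shift
  I2: { [E → . Y x (], [F → E . T T], [T → . (], [T → . E F a], [T → . Y Y], [T → . Y id], [T → . y a x], [Y → . y] }  — shift
  I3: { [F' → F .] }  — accept
  I4: { [E → Y . x (] }  — shift
  I5: { [Y → y .] }  — reduce
  I6: { [E → Y x . (] }  — shift
  I7: { [E → Y x ( .] }  — reduce
  I8: { [T → ( .] }  — reduce
  I9: { [E → . Y x (], [F → . ( F Y], [F → . E T T], [T → E . F a], [Y → . y] }  — shift
  I10: { [E → . Y x (], [F → E T . T], [T → . (], [T → . E F a], [T → . Y Y], [T → . Y id], [T → . y a x], [Y → . y] }  — shift
  I11: { [E → Y . x (], [T → Y . Y], [T → Y . id], [Y → . y] }  — shift
  I12: { [T → y . a x], [Y → y .] }  — shift, reduce
  I13: { [T → y a . x] }  — shift
  I14: { [T → y a x .] }  — reduce
  I15: { [T → Y Y .] }  — reduce
  I16: { [T → Y id .] }  — reduce
  I17: { [F → E T T .] }  — reduce
  I18: { [T → E F . a] }  — shift
  I19: { [T → E F a .] }  — reduce
  I20: { [F → ( F . Y], [Y → . y] }  — shift
  I21: { [F → ( F Y .] }  — reduce

No state contains more than one complete item.

Answer: No reduce-reduce conflicts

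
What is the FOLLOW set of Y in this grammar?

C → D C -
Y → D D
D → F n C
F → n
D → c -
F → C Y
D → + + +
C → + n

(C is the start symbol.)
{ 'n' }

To compute FOLLOW(Y), find every occurrence of Y on a right-hand side N → α Y β: add FIRST(β) \ {ε}, and if β is empty or nullable also add FOLLOW(N). Iterate to a fixed point.

In F → C Y: Y is at the end, add FOLLOW(F)

The FOLLOW sets referred to above (computed the same way, to a fixed point):
  FOLLOW(F) = { 'n' }

Taking the union: FOLLOW(Y) = { 'n' }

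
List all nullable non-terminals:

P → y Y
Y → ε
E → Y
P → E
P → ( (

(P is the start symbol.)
ε-productions: Y → ε
So Y is immediately nullable.
E → Y: every symbol on the right is nullable, so E is nullable too.
P → E: every symbol on the right is nullable, so P is nullable too.
Every non-terminal is now nullable.
Nullable = { 'E', 'P', 'Y' }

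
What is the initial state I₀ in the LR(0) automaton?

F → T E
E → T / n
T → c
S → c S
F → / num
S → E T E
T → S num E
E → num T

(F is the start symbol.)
First, augment the grammar with F' → F
I₀ = CLOSURE({ [F' → . F] }):
  [F' → . F] has the dot before F: add [F → . T E], [F → . / num]
  [F → . T E] has the dot before T: add [T → . c], [T → . S num E]
  [T → . S num E] has the dot before S: add [S → . c S], [S → . E T E]
  [S → . E T E] has the dot before E: add [E → . T / n], [E → . num T]
No further items can be added.

I₀ = { [E → . T / n], [E → . num T], [F → . / num], [F → . T E], [F' → . F], [S → . E T E], [S → . c S], [T → . S num E], [T → . c] }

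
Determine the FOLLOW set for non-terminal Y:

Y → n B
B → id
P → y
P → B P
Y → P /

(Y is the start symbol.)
To compute FOLLOW(Y), find every occurrence of Y on a right-hand side N → α Y β: add FIRST(β) \ {ε}, and if β is empty or nullable also add FOLLOW(N). Iterate to a fixed point.

Y is the start symbol, so $ ∈ FOLLOW(Y).
Y does not occur on any right-hand side.

Taking the union: FOLLOW(Y) = { $ }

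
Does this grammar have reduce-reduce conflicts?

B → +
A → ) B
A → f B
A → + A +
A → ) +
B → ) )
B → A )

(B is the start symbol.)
Yes — I12: [A → ) + .] vs [B → + .]

Augment with B' → B and build the canonical LR(0) collection (I0 = CLOSURE({[B' → . B]}), then GOTO on every symbol after a dot until no new states appear). It has 15 states:
  I0: { [A → . ) +], [A → . ) B], [A → . + A +], [A → . f B], [B → . ) )], [B → . +], [B → . A )], [B' → . B] }  — shift
  I1: { [A → ) . +], [A → ) . B], [A → . ) +], [A → . ) B], [A → . + A +], [A → . f B], [B → ) . )], [B → . ) )], [B → . +], [B → . A )] }  — shift
  I2: { [A → + . A +], [A → . ) +], [A → . ) B], [A → . + A +], [A → . f B], [B → + .] }  — shift, reduce
  I3: { [B → A . )] }  — shift
  I4: { [B' → B .] }  — accept
  I5: { [A → . ) +], [A → . ) B], [A → . + A +], [A → . f B], [A → f . B], [B → . ) )], [B → . +], [B → . A )] }  — shift
  I6: { [A → f B .] }  — reduce
  I7: { [B → A ) .] }  — reduce
  I8: { [A → ) . +], [A → ) . B], [A → . ) +], [A → . ) B], [A → . + A +], [A → . f B], [B → . ) )], [B → . +], [B → . A )] }  — shift
  I9: { [A → + . A +], [A → . ) +], [A → . ) B], [A → . + A +], [A → . f B] }  — shift
  I10: { [A → + A . +] }  — shift
  I11: { [A → + A + .] }  — reduce
  I12: { [A → ) + .], [A → + . A +], [A → . ) +], [A → . ) B], [A → . + A +], [A → . f B], [B → + .] }  — shift, 2 reduces
  I13: { [A → ) B .] }  — reduce
  I14: { [A → ) . +], [A → ) . B], [A → . ) +], [A → . ) B], [A → . + A +], [A → . f B], [B → ) ) .], [B → ) . )], [B → . ) )], [B → . +], [B → . A )] }  — shift, reduce

I12 contains complete items [A → ) + .], [B → + .] — reduce-reduce conflict.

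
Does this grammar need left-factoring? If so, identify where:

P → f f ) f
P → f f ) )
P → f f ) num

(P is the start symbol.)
Yes, P has productions with common prefix 'f f )'

Left-factoring is needed when two productions for the same non-terminal
share a common prefix on the right-hand side.

Productions for P:
  P → f f ) f
  P → f f ) )
  P → f f ) num

Found common prefix 'f f )' in productions for P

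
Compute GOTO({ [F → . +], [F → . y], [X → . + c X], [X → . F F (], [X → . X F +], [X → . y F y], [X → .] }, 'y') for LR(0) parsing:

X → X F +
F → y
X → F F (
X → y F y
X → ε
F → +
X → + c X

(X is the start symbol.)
{ [F → . +], [F → . y], [F → y .], [X → y . F y] }

GOTO(I, 'y') = CLOSURE({ [A → αX.β] : [A → α.Xβ] ∈ I, X = 'y' })

Items with dot before 'y', with the dot advanced:
  [F → . y] → [F → y .]
  [X → . y F y] → [X → y . F y]
Closure of the advanced items:
  [X → y . F y] has the dot before F: add [F → . y], [F → . +]

GOTO = { [F → . +], [F → . y], [F → y .], [X → y . F y] }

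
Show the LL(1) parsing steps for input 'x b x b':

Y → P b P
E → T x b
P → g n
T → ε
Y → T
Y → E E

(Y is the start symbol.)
LL(1) parsing maintains a stack (initially the start symbol over $) and the input. At each step: if the stack top is a terminal, match it against the current input token; if it is a non-terminal N, replace it with the RHS of M[N, lookahead] (the unique production whose predict set contains the lookahead).

Stack is shown with the top on the left.

Stack      Input      Action
----------------------------
Y $        x b x b $  output Y → E E
E E $      x b x b $  output E → T x b
T x b E $  x b x b $  output T → ε
x b E $    x b x b $  match 'x'
b E $      b x b $    match 'b'
E $        x b $      output E → T x b
T x b $    x b $      output T → ε
x b $      x b $      match 'x'
b $        b $        match 'b'
$          $          accept

The string is accepted.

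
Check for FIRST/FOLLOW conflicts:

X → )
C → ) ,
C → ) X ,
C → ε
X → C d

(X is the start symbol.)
No FIRST/FOLLOW conflicts.

A FIRST/FOLLOW conflict occurs when a non-terminal N has a nullable alternative N → β (β ⇒* ε) and another alternative N → α with FIRST(α) ∩ FOLLOW(N) ≠ ∅: on such a lookahead the parser cannot decide between expanding α and letting N vanish via β.

Nullable non-terminals: C.

C: nullable alternative(s) C → ε; FOLLOW(C) = { 'd' }
  C → ) ,: FIRST \ {ε} = { ')' } — disjoint from FOLLOW(C)
  C → ) X ,: FIRST \ {ε} = { ')' } — disjoint from FOLLOW(C)
  C → ε: FIRST \ {ε} = { } — this is the only nullable alternative, skip

X has no nullable alternative, so no FIRST/FOLLOW check is needed there.

No FIRST/FOLLOW conflicts found.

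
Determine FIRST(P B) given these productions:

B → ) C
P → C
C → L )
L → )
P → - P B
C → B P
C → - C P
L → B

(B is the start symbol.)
{ ')', '-' }

FIRST sets of the non-terminals involved (from the grammar, by fixed-point iteration):
  FIRST(P) = { ')', '-' }

To compute FIRST(P B), process the symbols left to right:
Symbol P is a non-terminal. Add FIRST(P) \ {ε} = { ')', '-' }
P is not nullable (ε ∉ FIRST(P)), so stop here.
FIRST(P B) = { ')', '-' }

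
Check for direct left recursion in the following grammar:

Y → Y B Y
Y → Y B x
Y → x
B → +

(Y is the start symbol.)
Direct left recursion occurs when N → N α for some non-terminal N (the right-hand side begins with the left-hand side itself).

Y → Y B Y: LEFT RECURSIVE (starts with Y)
Y → Y B x: LEFT RECURSIVE (starts with Y)
Y → x: starts with x
B → +: starts with '+'

The grammar has direct left recursion on: Y.

Answer: Yes, Y is left-recursive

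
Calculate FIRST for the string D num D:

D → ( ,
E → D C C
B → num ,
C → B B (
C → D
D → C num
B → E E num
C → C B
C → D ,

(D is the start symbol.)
FIRST sets of the non-terminals involved (from the grammar, by fixed-point iteration):
  FIRST(D) = { '(', 'num' }

To compute FIRST(D num D), process the symbols left to right:
Symbol D is a non-terminal. Add FIRST(D) \ {ε} = { '(', 'num' }
D is not nullable (ε ∉ FIRST(D)), so stop here.
FIRST(D num D) = { '(', 'num' }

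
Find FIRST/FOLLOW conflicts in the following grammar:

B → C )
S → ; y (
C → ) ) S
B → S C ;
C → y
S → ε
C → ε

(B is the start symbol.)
Yes. S → ';' y '(' with FOLLOW(S) on { ';' }; C → ')' ')' S with FOLLOW(C) on { ')' }

Nullable non-terminals: C, S.

C: nullable alternative(s) C → ε; FOLLOW(C) = { ')', ';' }
  C → ) ) S: FIRST \ {ε} = { ')' } — overlaps FOLLOW(C) on { ')' }: CONFLICT
  C → y: FIRST \ {ε} = { 'y' } — disjoint from FOLLOW(C)
  C → ε: FIRST \ {ε} = { } — this is the only nullable alternative, skip

S: nullable alternative(s) S → ε; FOLLOW(S) = { ')', ';', 'y' }
  S → ; y (: FIRST \ {ε} = { ';' } — overlaps FOLLOW(S) on { ';' }: CONFLICT
  S → ε: FIRST \ {ε} = { } — this is the only nullable alternative, skip

B has no nullable alternative, so no FIRST/FOLLOW check is needed there.

So the grammar has 2 FIRST/FOLLOW conflicts (marked CONFLICT above).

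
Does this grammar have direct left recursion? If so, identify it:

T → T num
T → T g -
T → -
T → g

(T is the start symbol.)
Direct left recursion occurs when N → N α for some non-terminal N (the right-hand side begins with the left-hand side itself).

T → T num: LEFT RECURSIVE (starts with T)
T → T g -: LEFT RECURSIVE (starts with T)
T → -: starts with '-'
T → g: starts with g

The grammar has direct left recursion on: T.

Answer: Yes, T is left-recursive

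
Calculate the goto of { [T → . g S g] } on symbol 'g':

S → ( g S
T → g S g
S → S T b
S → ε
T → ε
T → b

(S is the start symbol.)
{ [S → . ( g S], [S → . S T b], [S → .], [T → g . S g] }

GOTO(I, 'g') = CLOSURE({ [A → αX.β] : [A → α.Xβ] ∈ I, X = 'g' })

Items with dot before 'g', with the dot advanced:
  [T → . g S g] → [T → g . S g]
Closure of the advanced items:
  [T → g . S g] has the dot before S: add [S → . ( g S], [S → . S T b], [S → .]

GOTO = { [S → . ( g S], [S → . S T b], [S → .], [T → g . S g] }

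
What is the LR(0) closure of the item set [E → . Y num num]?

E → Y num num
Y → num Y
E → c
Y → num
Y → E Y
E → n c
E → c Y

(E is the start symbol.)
Start with: [E → . Y num num]
  [E → . Y num num] has the dot before Y: add [Y → . num Y], [Y → . num], [Y → . E Y]
  [Y → . E Y] has the dot before E: add [E → . c], [E → . n c], [E → . c Y]
No further items can be added.

CLOSURE = { [E → . Y num num], [E → . c Y], [E → . c], [E → . n c], [Y → . E Y], [Y → . num Y], [Y → . num] }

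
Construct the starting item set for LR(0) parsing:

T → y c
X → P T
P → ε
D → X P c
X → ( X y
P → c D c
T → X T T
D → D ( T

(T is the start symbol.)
First, augment the grammar with T' → T
I₀ = CLOSURE({ [T' → . T] }):
  [T' → . T] has the dot before T: add [T → . y c], [T → . X T T]
  [T → . X T T] has the dot before X: add [X → . P T], [X → . ( X y]
  [X → . P T] has the dot before P: add [P → .], [P → . c D c]
No further items can be added.

I₀ = { [P → . c D c], [P → .], [T → . X T T], [T → . y c], [T' → . T], [X → . ( X y], [X → . P T] }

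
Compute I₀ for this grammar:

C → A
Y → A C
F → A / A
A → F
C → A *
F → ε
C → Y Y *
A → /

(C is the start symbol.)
{ [A → . /], [A → . F], [C → . A *], [C → . A], [C → . Y Y *], [C' → . C], [F → . A / A], [F → .], [Y → . A C] }

First, augment the grammar with C' → C
I₀ = CLOSURE({ [C' → . C] }):
  [C' → . C] has the dot before C: add [C → . A], [C → . A *], [C → . Y Y *]
  [C → . A] has the dot before A: add [A → . F], [A → . /]
  [C → . Y Y *] has the dot before Y: add [Y → . A C]
  [A → . F] has the dot before F: add [F → . A / A], [F → .]
No further items can be added.

I₀ = { [A → . /], [A → . F], [C → . A *], [C → . A], [C → . Y Y *], [C' → . C], [F → . A / A], [F → .], [Y → . A C] }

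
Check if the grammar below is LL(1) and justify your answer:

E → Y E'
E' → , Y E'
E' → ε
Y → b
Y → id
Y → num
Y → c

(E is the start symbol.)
Relevant sets:
  FOLLOW(E') = { $ }

For E':
  PREDICT(E' → ',' Y E') = { ',' }
  PREDICT(E' → ε) = { $ }
For Y:
  PREDICT(Y → b) = { 'b' }
  PREDICT(Y → id) = { 'id' }
  PREDICT(Y → num) = { 'num' }
  PREDICT(Y → c) = { 'c' }
E has a single production, so nothing to check there.

All predict sets are disjoint. The grammar IS LL(1).

Answer: Yes, the grammar is LL(1).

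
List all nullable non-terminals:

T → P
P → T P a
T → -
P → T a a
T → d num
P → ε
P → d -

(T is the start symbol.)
{ 'P', 'T' }

ε-productions: P → ε
So P is immediately nullable.
T → P: every symbol on the right is nullable, so T is nullable too.
Every non-terminal is now nullable.
Nullable = { 'P', 'T' }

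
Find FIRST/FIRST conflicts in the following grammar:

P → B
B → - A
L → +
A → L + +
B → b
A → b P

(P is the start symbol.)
No FIRST/FIRST conflicts.

FIRST sets of the non-terminals at (or reachable through a nullable prefix from) the front of some alternative:
  FIRST(L) = { '+' }

Productions for B:
  B → - A: FIRST = { '-' }
  B → b: FIRST = { 'b' }
Productions for A:
  A → L + +: FIRST = { '+' }
  A → b P: FIRST = { 'b' }
P, L have only one production, so no FIRST/FIRST conflict is possible there.

All alternatives of each non-terminal have pairwise disjoint FIRST sets.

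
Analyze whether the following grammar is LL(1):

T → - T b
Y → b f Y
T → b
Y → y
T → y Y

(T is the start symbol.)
Yes, the grammar is LL(1).

A grammar is LL(1) if for each non-terminal N with multiple productions, the predict sets of those productions are pairwise disjoint, where PREDICT(N → α) = (FIRST(α) \ {ε}) ∪ (FOLLOW(N) if α ⇒* ε).

For T:
  PREDICT(T → '-' T b) = { '-' }
  PREDICT(T → b) = { 'b' }
  PREDICT(T → y Y) = { 'y' }
For Y:
  PREDICT(Y → b f Y) = { 'b' }
  PREDICT(Y → y) = { 'y' }

All predict sets are disjoint. The grammar IS LL(1).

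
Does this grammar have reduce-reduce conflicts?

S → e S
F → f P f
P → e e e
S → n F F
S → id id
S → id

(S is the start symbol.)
Augment with S' → S and build the canonical LR(0) collection (I0 = CLOSURE({[S' → . S]}), then GOTO on every symbol after a dot until no new states appear). It has 15 states:
  I0: { [S → . e S], [S → . id id], [S → . id], [S → . n F F], [S' → . S] }  — shift
  I1: { [S' → S .] }  — accept
  I2: { [S → . e S], [S → . id id], [S → . id], [S → . n F F], [S → e . S] }  — shift
  I3: { [S → id . id], [S → id .] }  — shift, reduce
  I4: { [F → . f P f], [S → n . F F] }  — shift
  I5: { [F → . f P f], [S → n F . F] }  — shift
  I6: { [F → f . P f], [P → . e e e] }  — shift
  I7: { [F → f P . f] }  — shift
  I8: { [P → e . e e] }  — shift
  I9: { [P → e e . e] }  — shift
  I10: { [P → e e e .] }  — reduce
  I11: { [F → f P f .] }  — reduce
  I12: { [S → n F F .] }  — reduce
  I13: { [S → id id .] }  — reduce
  I14: { [S → e S .] }  — reduce

No state contains more than one complete item.

Answer: No reduce-reduce conflicts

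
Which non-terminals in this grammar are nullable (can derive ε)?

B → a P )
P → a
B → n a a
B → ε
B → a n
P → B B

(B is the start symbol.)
{ 'B', 'P' }

A non-terminal is nullable if it can derive ε (the empty string): either it has an ε-production, or it has a production whose right-hand side consists entirely of nullable non-terminals.

ε-productions: B → ε
So B is immediately nullable.
P → B B: every symbol on the right is nullable, so P is nullable too.
Every non-terminal is now nullable.
Nullable = { 'B', 'P' }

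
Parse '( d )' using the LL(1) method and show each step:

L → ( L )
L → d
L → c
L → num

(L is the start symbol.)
LL(1) parsing maintains a stack (initially the start symbol over $) and the input. At each step: if the stack top is a terminal, match it against the current input token; if it is a non-terminal N, replace it with the RHS of M[N, lookahead] (the unique production whose predict set contains the lookahead).

Stack is shown with the top on the left.

Stack    Input    Action
------------------------
L $      ( d ) $  output L → ( L )
( L ) $  ( d ) $  match '('
L ) $    d ) $    output L → d
d ) $    d ) $    match 'd'
) $      ) $      match ')'
$        $        accept

The string is accepted.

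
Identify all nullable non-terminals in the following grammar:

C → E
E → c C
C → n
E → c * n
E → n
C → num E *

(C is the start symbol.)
A non-terminal is nullable if it can derive ε (the empty string): either it has an ε-production, or it has a production whose right-hand side consists entirely of nullable non-terminals.

There are no ε-productions, so no non-terminal can derive ε.
No non-terminals are nullable.

Answer: None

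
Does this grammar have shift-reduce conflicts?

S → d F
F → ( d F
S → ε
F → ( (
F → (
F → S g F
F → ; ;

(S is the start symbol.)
A shift-reduce conflict occurs when an LR(0) state has both:
  - a complete (reduce) item [A → α .] (dot at the end), and
  - a shift item [B → β . c γ] (dot before a terminal).

Augment with S' → S and build the canonical LR(0) collection (I0 = CLOSURE({[S' → . S]}), then GOTO on every symbol after a dot until no new states appear). It has 13 states:
  I0: { [S → . d F], [S → .], [S' → . S] }  — shift, reduce
  I1: { [S' → S .] }  — accept
  I2: { [F → . ( (], [F → . ( d F], [F → . (], [F → . ; ;], [F → . S g F], [S → . d F], [S → .], [S → d . F] }  — shift, reduce
  I3: { [F → ( . (], [F → ( . d F], [F → ( .] }  — shift, reduce
  I4: { [F → ; . ;] }  — shift
  I5: { [S → d F .] }  — reduce
  I6: { [F → S . g F] }  — shift
  I7: { [F → . ( (], [F → . ( d F], [F → . (], [F → . ; ;], [F → . S g F], [F → S g . F], [S → . d F], [S → .] }  — shift, reduce
  I8: { [F → S g F .] }  — reduce
  I9: { [F → ; ; .] }  — reduce
  I10: { [F → ( ( .] }  — reduce
  I11: { [F → ( d . F], [F → . ( (], [F → . ( d F], [F → . (], [F → . ; ;], [F → . S g F], [S → . d F], [S → .] }  — shift, reduce
  I12: { [F → ( d F .] }  — reduce

I0 contains reduce item [S → .] and shift item [S → . d F] — shift-reduce conflict.
I2 contains reduce item [S → .] and shift items [F → . (], [F → . ( (], [F → . ( d F], [F → . ; ;], [S → . d F] — shift-reduce conflict.
I3 contains reduce item [F → ( .] and shift items [F → ( . (], [F → ( . d F] — shift-reduce conflict.
I7 contains reduce item [S → .] and shift items [F → . (], [F → . ( (], [F → . ( d F], [F → . ; ;], [S → . d F] — shift-reduce conflict.
I11 contains reduce item [S → .] and shift items [F → . (], [F → . ( (], [F → . ( d F], [F → . ; ;], [S → . d F] — shift-reduce conflict.

Answer: Yes — I0: [S → .] vs [S → . d F]; I2: [S → .] vs [F → . (]; I3: [F → ( .] vs [F → ( . (]; I7: [S → .] vs [F → . (]; I11: [S → .] vs [F → . (]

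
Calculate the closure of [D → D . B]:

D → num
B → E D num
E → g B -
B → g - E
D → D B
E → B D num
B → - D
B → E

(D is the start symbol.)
To compute CLOSURE, for each item [A → α.Bβ] where B is a non-terminal, add [B → .γ] for all productions B → γ; repeat for the newly added items until nothing changes.

Start with: [D → D . B]
  [D → D . B] has the dot before B: add [B → . E D num], [B → . g - E], [B → . - D], [B → . E]
  [B → . E D num] has the dot before E: add [E → . g B -], [E → . B D num]
No further items can be added.

CLOSURE = { [B → . - D], [B → . E D num], [B → . E], [B → . g - E], [D → D . B], [E → . B D num], [E → . g B -] }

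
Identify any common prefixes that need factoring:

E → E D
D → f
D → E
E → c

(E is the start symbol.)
Left-factoring is needed when two productions for the same non-terminal
share a common prefix on the right-hand side.

Productions for E:
  E → E D
  E → c
Productions for D:
  D → f
  D → E

No common prefixes found.

Answer: No, left-factoring is not needed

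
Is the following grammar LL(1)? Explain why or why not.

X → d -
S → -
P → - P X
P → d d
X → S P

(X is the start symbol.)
Relevant sets:
  FIRST(S) = { '-' }

For X:
  PREDICT(X → d '-') = { 'd' }
  PREDICT(X → S P) = { '-' }
For P:
  PREDICT(P → '-' P X) = { '-' }
  PREDICT(P → d d) = { 'd' }
S has a single production, so nothing to check there.

All predict sets are disjoint. The grammar IS LL(1).

Answer: Yes, the grammar is LL(1).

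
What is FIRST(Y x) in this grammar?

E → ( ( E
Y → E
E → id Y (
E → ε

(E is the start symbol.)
FIRST sets of the non-terminals involved (from the grammar, by fixed-point iteration):
  FIRST(Y) = { '(', 'id', ε }

To compute FIRST(Y x), process the symbols left to right:
Symbol Y is a non-terminal. Add FIRST(Y) \ {ε} = { '(', 'id' }
Y is nullable (ε ∈ FIRST(Y)), continue to the next symbol.
Symbol x is a terminal. Add 'x' and stop.
FIRST(Y x) = { '(', 'id', 'x' }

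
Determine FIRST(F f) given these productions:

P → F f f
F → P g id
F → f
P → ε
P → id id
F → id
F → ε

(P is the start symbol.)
FIRST sets of the non-terminals involved (from the grammar, by fixed-point iteration):
  FIRST(F) = { 'f', 'g', 'id', ε }

To compute FIRST(F f), process the symbols left to right:
Symbol F is a non-terminal. Add FIRST(F) \ {ε} = { 'f', 'g', 'id' }
F is nullable (ε ∈ FIRST(F)), continue to the next symbol.
Symbol f is a terminal. Add 'f' and stop.
FIRST(F f) = { 'f', 'g', 'id' }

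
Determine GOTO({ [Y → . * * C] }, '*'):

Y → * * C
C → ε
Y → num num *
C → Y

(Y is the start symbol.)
GOTO(I, '*') = CLOSURE({ [A → αX.β] : [A → α.Xβ] ∈ I, X = '*' })

Items with dot before '*', with the dot advanced:
  [Y → . * * C] → [Y → * . * C]
Closure adds nothing (no advanced item has the dot before a non-terminal).

GOTO = { [Y → * . * C] }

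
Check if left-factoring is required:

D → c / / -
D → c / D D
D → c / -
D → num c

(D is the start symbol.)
Yes, D has productions with common prefix 'c /'

Left-factoring is needed when two productions for the same non-terminal
share a common prefix on the right-hand side.

Productions for D:
  D → c / / -
  D → c / D D
  D → c / -
  D → num c

Found common prefix 'c /' in productions for D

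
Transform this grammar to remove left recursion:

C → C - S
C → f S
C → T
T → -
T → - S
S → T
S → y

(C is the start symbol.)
C → f S C'
C → T C'
C' → - S C'
C' → ε
T → -
T → - S
S → T
S → y

C is directly left-recursive. The standard transformation for
  A → A α₁ | ... | A α_m | β₁ | ... | β_n
is
  A  → β₁ A' | ... | β_n A'
  A' → α₁ A' | ... | α_m A' | ε

C → f S becomes C → f S C'
C → T becomes C → T C'
C → C - S becomes C' → - S C'
Add C' → ε

Productions for other non-terminals are unchanged:
  T → -
  T → - S
  S → T
  S → y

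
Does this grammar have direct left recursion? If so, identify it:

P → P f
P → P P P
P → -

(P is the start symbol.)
P → P f: LEFT RECURSIVE (starts with P)
P → P P P: LEFT RECURSIVE (starts with P)
P → -: starts with '-'

The grammar has direct left recursion on: P.

Answer: Yes, P is left-recursive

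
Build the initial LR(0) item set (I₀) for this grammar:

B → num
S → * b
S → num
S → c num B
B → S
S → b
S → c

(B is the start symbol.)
First, augment the grammar with B' → B
I₀ = CLOSURE({ [B' → . B] }):
  [B' → . B] has the dot before B: add [B → . num], [B → . S]
  [B → . S] has the dot before S: add [S → . * b], [S → . num], [S → . c num B], [S → . b], [S → . c]
No further items can be added.

I₀ = { [B → . S], [B → . num], [B' → . B], [S → . * b], [S → . b], [S → . c num B], [S → . c], [S → . num] }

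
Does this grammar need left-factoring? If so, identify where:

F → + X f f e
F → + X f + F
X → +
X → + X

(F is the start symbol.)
Yes, F has productions with common prefix '+ X f'; X has productions with common prefix '+'

Left-factoring is needed when two productions for the same non-terminal
share a common prefix on the right-hand side.

Productions for F:
  F → + X f f e
  F → + X f + F
Productions for X:
  X → +
  X → + X

Found common prefix '+ X f' in productions for F
Found common prefix '+' in productions for X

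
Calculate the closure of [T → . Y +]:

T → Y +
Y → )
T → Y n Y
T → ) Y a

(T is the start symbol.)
{ [T → . Y +], [Y → . )] }

Start with: [T → . Y +]
  [T → . Y +] has the dot before Y: add [Y → . )]
No further items can be added.

CLOSURE = { [T → . Y +], [Y → . )] }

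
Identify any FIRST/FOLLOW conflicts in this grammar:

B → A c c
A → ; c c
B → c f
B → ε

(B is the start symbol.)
No FIRST/FOLLOW conflicts.

A FIRST/FOLLOW conflict occurs when a non-terminal N has a nullable alternative N → β (β ⇒* ε) and another alternative N → α with FIRST(α) ∩ FOLLOW(N) ≠ ∅: on such a lookahead the parser cannot decide between expanding α and letting N vanish via β.

Nullable non-terminals: B.
FIRST sets used below: FIRST(A) = { ';' }

B: nullable alternative(s) B → ε; FOLLOW(B) = { $ }
  B → A c c: FIRST \ {ε} = { ';' } — disjoint from FOLLOW(B)
  B → c f: FIRST \ {ε} = { 'c' } — disjoint from FOLLOW(B)
  B → ε: FIRST \ {ε} = { } — this is the only nullable alternative, skip

A has no nullable alternative, so no FIRST/FOLLOW check is needed there.

No FIRST/FOLLOW conflicts found.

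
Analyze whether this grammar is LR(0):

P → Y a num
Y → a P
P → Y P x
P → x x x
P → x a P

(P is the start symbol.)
Yes, the grammar is LR(0)

Augment with P' → P and build the canonical LR(0) collection (I0 = CLOSURE({[P' → . P]}), then GOTO on every symbol after a dot until no new states appear). It has 14 states:
  I0: { [P → . Y P x], [P → . Y a num], [P → . x a P], [P → . x x x], [P' → . P], [Y → . a P] }  — shift
  I1: { [P' → P .] }  — accept
  I2: { [P → . Y P x], [P → . Y a num], [P → . x a P], [P → . x x x], [P → Y . P x], [P → Y . a num], [Y → . a P] }  — shift
  I3: { [P → . Y P x], [P → . Y a num], [P → . x a P], [P → . x x x], [Y → . a P], [Y → a . P] }  — shift
  I4: { [P → x . a P], [P → x . x x] }  — shift
  I5: { [P → . Y P x], [P → . Y a num], [P → . x a P], [P → . x x x], [P → x a . P], [Y → . a P] }  — shift
  I6: { [P → x x . x] }  — shift
  I7: { [P → x x x .] }  — reduce
  I8: { [P → x a P .] }  — reduce
  I9: { [Y → a P .] }  — reduce
  I10: { [P → Y P . x] }  — shift
  I11: { [P → . Y P x], [P → . Y a num], [P → . x a P], [P → . x x x], [P → Y a . num], [Y → . a P], [Y → a . P] }  — shift
  I12: { [P → Y a num .] }  — reduce
  I13: { [P → Y P x .] }  — reduce

Every state is either a pure shift/goto state or contains exactly one complete item and nothing to shift — no conflicts. The grammar is LR(0).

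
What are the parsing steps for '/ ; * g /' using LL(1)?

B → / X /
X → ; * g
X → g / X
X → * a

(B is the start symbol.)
LL(1) parsing maintains a stack (initially the start symbol over $) and the input. At each step: if the stack top is a terminal, match it against the current input token; if it is a non-terminal N, replace it with the RHS of M[N, lookahead] (the unique production whose predict set contains the lookahead).

Stack is shown with the top on the left.

Stack      Input        Action
------------------------------
B $        / ; * g / $  output B → / X /
/ X / $    / ; * g / $  match '/'
X / $      ; * g / $    output X → ; * g
; * g / $  ; * g / $    match ';'
* g / $    * g / $      match '*'
g / $      g / $        match 'g'
/ $        / $          match '/'
$          $            accept

The string is accepted.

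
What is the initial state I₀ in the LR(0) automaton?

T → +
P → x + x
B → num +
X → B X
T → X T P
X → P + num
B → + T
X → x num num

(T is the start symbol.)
First, augment the grammar with T' → T
I₀ = CLOSURE({ [T' → . T] }):
  [T' → . T] has the dot before T: add [T → . +], [T → . X T P]
  [T → . X T P] has the dot before X: add [X → . B X], [X → . P + num], [X → . x num num]
  [X → . B X] has the dot before B: add [B → . num +], [B → . + T]
  [X → . P + num] has the dot before P: add [P → . x + x]
No further items can be added.

I₀ = { [B → . + T], [B → . num +], [P → . x + x], [T → . +], [T → . X T P], [T' → . T], [X → . B X], [X → . P + num], [X → . x num num] }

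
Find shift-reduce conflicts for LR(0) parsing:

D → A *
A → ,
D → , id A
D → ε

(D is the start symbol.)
Augment with D' → D and build the canonical LR(0) collection (I0 = CLOSURE({[D' → . D]}), then GOTO on every symbol after a dot until no new states appear). It has 8 states:
  I0: { [A → . ,], [D → . , id A], [D → . A *], [D → .], [D' → . D] }  — shift, reduce
  I1: { [A → , .], [D → , . id A] }  — shift, reduce
  I2: { [D → A . *] }  — shift
  I3: { [D' → D .] }  — accept
  I4: { [D → A * .] }  — reduce
  I5: { [A → . ,], [D → , id . A] }  — shift
  I6: { [A → , .] }  — reduce
  I7: { [D → , id A .] }  — reduce

I0 contains reduce item [D → .] and shift items [A → . ,], [D → . , id A] — shift-reduce conflict.
I1 contains reduce item [A → , .] and shift item [D → , . id A] — shift-reduce conflict.

Answer: Yes — I0: [D → .] vs [A → . ,]; I1: [A → , .] vs [D → , . id A]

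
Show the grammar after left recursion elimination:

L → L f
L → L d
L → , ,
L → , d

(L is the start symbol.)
L is directly left-recursive. The standard transformation for
  A → A α₁ | ... | A α_m | β₁ | ... | β_n
is
  A  → β₁ A' | ... | β_n A'
  A' → α₁ A' | ... | α_m A' | ε

L → , , becomes L → , , L'
L → , d becomes L → , d L'
L → L f becomes L' → f L'
L → L d becomes L' → d L'
Add L' → ε

Resulting grammar:
L → , , L'
L → , d L'
L' → f L'
L' → d L'
L' → ε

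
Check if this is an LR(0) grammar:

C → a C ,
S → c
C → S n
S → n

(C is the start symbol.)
A grammar is LR(0) if no state in the canonical LR(0) collection has:
  - both a shift item (dot before a terminal) and a complete item (shift-reduce conflict), or
  - two or more complete items (reduce-reduce conflict; the accept item [C' → C .] counts as a complete item here).

Augment with C' → C and build the canonical LR(0) collection (I0 = CLOSURE({[C' → . C]}), then GOTO on every symbol after a dot until no new states appear). It has 9 states:
  I0: { [C → . S n], [C → . a C ,], [C' → . C], [S → . c], [S → . n] }  — shift
  I1: { [C' → C .] }  — accept
  I2: { [C → S . n] }  — shift
  I3: { [C → . S n], [C → . a C ,], [C → a . C ,], [S → . c], [S → . n] }  — shift
  I4: { [S → c .] }  — reduce
  I5: { [S → n .] }  — reduce
  I6: { [C → a C . ,] }  — shift
  I7: { [C → a C , .] }  — reduce
  I8: { [C → S n .] }  — reduce

Every state is either a pure shift/goto state or contains exactly one complete item and nothing to shift — no conflicts. The grammar is LR(0).

Answer: Yes, the grammar is LR(0)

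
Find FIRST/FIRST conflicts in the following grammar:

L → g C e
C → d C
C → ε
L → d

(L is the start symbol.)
A FIRST/FIRST conflict occurs when two productions N → α and N → β for the same non-terminal have FIRST(α) ∩ FIRST(β) ≠ ∅ (with ε ∈ FIRST of a nullable right-hand side, so two nullable alternatives also conflict).

Productions for L:
  L → g C e: FIRST = { 'g' }
  L → d: FIRST = { 'd' }
Productions for C:
  C → d C: FIRST = { 'd' }
  C → ε: FIRST = { ε }

All alternatives of each non-terminal have pairwise disjoint FIRST sets.

Answer: No FIRST/FIRST conflicts.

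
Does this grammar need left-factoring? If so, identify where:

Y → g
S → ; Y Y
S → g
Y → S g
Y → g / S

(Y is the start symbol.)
Yes, Y has productions with common prefix 'g'

Left-factoring is needed when two productions for the same non-terminal
share a common prefix on the right-hand side.

Productions for Y:
  Y → g
  Y → S g
  Y → g / S
Productions for S:
  S → ; Y Y
  S → g

Found common prefix 'g' in productions for Y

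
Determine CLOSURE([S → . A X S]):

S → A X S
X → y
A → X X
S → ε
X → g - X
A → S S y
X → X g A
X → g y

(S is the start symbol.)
{ [A → . S S y], [A → . X X], [S → . A X S], [S → .], [X → . X g A], [X → . g - X], [X → . g y], [X → . y] }

To compute CLOSURE, for each item [A → α.Bβ] where B is a non-terminal, add [B → .γ] for all productions B → γ; repeat for the newly added items until nothing changes.

Start with: [S → . A X S]
  [S → . A X S] has the dot before A: add [A → . X X], [A → . S S y]
  [A → . X X] has the dot before X: add [X → . y], [X → . g - X], [X → . X g A], [X → . g y]
  [A → . S S y] has the dot before S: add [S → .]
No further items can be added.

CLOSURE = { [A → . S S y], [A → . X X], [S → . A X S], [S → .], [X → . X g A], [X → . g - X], [X → . g y], [X → . y] }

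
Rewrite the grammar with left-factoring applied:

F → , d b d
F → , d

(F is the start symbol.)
F → , d F'
F' → b d
F' → ε

Left-factoring transforms A → αβ₁ | αβ₂ into A → αA' and A' → β₁ | β₂
(α is the longest common prefix among the alternatives). Repeat until
no nonterminal has two alternatives with a common prefix.

Round 1: F has alternatives sharing prefix ', d'. Introduce F': F → , d F'
  Add: F' → b d
  Add: F' → ε

No remaining common prefixes — done.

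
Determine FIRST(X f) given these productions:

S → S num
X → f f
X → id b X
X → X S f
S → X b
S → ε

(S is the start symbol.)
FIRST sets of the non-terminals involved (from the grammar, by fixed-point iteration):
  FIRST(X) = { 'f', 'id' }

To compute FIRST(X f), process the symbols left to right:
Symbol X is a non-terminal. Add FIRST(X) \ {ε} = { 'f', 'id' }
X is not nullable (ε ∉ FIRST(X)), so stop here.
FIRST(X f) = { 'f', 'id' }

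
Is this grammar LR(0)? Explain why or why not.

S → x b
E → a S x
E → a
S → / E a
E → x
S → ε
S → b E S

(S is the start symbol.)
Augment with S' → S and build the canonical LR(0) collection (I0 = CLOSURE({[S' → . S]}), then GOTO on every symbol after a dot until no new states appear). It has 14 states:
  I0: { [S → . / E a], [S → . b E S], [S → . x b], [S → .], [S' → . S] }  — shift, reduce
  I1: { [E → . a S x], [E → . a], [E → . x], [S → / . E a] }  — shift
  I2: { [S' → S .] }  — accept
  I3: { [E → . a S x], [E → . a], [E → . x], [S → b . E S] }  — shift
  I4: { [S → x . b] }  — shift
  I5: { [S → x b .] }  — reduce
  I6: { [S → . / E a], [S → . b E S], [S → . x b], [S → .], [S → b E . S] }  — shift, reduce
  I7: { [E → a . S x], [E → a .], [S → . / E a], [S → . b E S], [S → . x b], [S → .] }  — shift, 2 reduces
  I8: { [E → x .] }  — reduce
  I9: { [E → a S . x] }  — shift
  I10: { [E → a S x .] }  — reduce
  I11: { [S → b E S .] }  — reduce
  I12: { [S → / E . a] }  — shift
  I13: { [S → / E a .] }  — reduce

Conflict in state I0:
  Shift-reduce conflict between [S → .] and [S → . / E a]
So the grammar is NOT LR(0).

Answer: No. Shift-reduce conflict between [S → .] and [S → . / E a]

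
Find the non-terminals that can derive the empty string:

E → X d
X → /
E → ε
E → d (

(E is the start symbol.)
{ 'E' }

ε-productions: E → ε
So E is immediately nullable.
No further non-terminal can be added: every production for the remaining non-terminals contains a terminal or a non-nullable non-terminal.
Nullable = { 'E' }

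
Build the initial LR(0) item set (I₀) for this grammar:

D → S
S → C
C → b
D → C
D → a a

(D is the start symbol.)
{ [C → . b], [D → . C], [D → . S], [D → . a a], [D' → . D], [S → . C] }

First, augment the grammar with D' → D
I₀ = CLOSURE({ [D' → . D] }):
  [D' → . D] has the dot before D: add [D → . S], [D → . C], [D → . a a]
  [D → . S] has the dot before S: add [S → . C]
  [D → . C] has the dot before C: add [C → . b]
No further items can be added.

I₀ = { [C → . b], [D → . C], [D → . S], [D → . a a], [D' → . D], [S → . C] }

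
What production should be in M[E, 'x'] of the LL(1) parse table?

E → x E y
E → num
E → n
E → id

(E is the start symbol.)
E → x E y

To find M[E, 'x'], we find productions for E where 'x' is in the predict set (PREDICT(N → α) = (FIRST(α) \ {ε}) ∪ (FOLLOW(N) if α ⇒* ε)).

E → x E y: PREDICT = { 'x' }
  'x' is in predict set, so this production goes in M[E, 'x']
E → num: PREDICT = { 'num' }
E → n: PREDICT = { 'n' }
E → id: PREDICT = { 'id' }

M[E, 'x'] = E → x E y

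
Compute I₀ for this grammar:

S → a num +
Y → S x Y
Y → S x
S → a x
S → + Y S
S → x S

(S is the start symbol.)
{ [S → . + Y S], [S → . a num +], [S → . a x], [S → . x S], [S' → . S] }

First, augment the grammar with S' → S
I₀ = CLOSURE({ [S' → . S] }):
  [S' → . S] has the dot before S: add [S → . a num +], [S → . a x], [S → . + Y S], [S → . x S]
No further items can be added.

I₀ = { [S → . + Y S], [S → . a num +], [S → . a x], [S → . x S], [S' → . S] }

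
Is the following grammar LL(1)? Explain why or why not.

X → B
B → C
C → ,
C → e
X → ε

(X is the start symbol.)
Yes, the grammar is LL(1).

Relevant sets:
  FIRST(B) = { ',', 'e' }
  FOLLOW(X) = { $ }

For X:
  PREDICT(X → B) = { ',', 'e' }
  PREDICT(X → ε) = { $ }
For C:
  PREDICT(C → ',') = { ',' }
  PREDICT(C → e) = { 'e' }
B has a single production, so nothing to check there.

All predict sets are disjoint. The grammar IS LL(1).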